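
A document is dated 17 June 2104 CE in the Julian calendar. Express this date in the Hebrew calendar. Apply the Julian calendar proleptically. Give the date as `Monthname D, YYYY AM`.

The source date corresponds to 1 July 2104 in the Gregorian calendar (JDN 2489712).
That day falls on 8 Tammuz 5864 AM in the Hebrew calendar.

Tammuz 8, 5864 AM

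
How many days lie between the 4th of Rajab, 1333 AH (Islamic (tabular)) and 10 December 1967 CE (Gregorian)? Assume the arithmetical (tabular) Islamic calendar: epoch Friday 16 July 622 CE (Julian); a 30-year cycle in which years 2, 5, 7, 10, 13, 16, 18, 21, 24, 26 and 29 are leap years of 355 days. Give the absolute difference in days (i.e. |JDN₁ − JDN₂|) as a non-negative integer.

19199

First date → JDN 2420636; second date → JDN 2439835.
The interval is |2420636 − 2439835| = 19199 days.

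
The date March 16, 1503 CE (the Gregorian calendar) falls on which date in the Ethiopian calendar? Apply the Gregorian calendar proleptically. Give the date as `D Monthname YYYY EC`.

10 Megabit 1495 EC

Both dates share Julian Day Number 2270093; in the Ethiopian calendar that is 10 Megabit 1495 EC.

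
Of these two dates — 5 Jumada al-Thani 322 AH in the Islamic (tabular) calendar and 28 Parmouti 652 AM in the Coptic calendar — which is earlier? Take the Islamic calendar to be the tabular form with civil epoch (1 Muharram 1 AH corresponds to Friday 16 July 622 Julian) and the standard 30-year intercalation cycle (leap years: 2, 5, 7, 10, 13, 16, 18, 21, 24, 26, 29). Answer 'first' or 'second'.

First date → JDN 2062344; second date → JDN 2063045.
JDN 2062344 < JDN 2063045, so the first date is earlier.

first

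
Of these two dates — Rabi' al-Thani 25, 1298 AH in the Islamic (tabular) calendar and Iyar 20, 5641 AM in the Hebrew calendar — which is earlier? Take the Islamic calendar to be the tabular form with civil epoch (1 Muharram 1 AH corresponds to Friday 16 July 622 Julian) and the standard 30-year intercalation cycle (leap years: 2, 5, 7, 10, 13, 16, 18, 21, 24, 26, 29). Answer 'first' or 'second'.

first

First date → JDN 2408167; second date → JDN 2408220.
JDN 2408167 < JDN 2408220, so the first date is earlier.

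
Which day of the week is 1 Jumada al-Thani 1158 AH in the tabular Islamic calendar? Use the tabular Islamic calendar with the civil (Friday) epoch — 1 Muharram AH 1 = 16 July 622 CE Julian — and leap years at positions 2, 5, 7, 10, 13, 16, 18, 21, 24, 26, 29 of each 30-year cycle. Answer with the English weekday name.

Equivalently 1 July 1745 Gregorian, JDN 2358590.
2358590 ≡ 3 (mod 7); counting from Monday = 0 gives Thursday.

Thursday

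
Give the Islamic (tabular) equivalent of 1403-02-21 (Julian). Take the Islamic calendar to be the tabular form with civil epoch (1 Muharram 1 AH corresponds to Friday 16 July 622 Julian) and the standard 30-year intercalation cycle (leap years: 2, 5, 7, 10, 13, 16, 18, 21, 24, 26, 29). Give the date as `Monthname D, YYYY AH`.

The source date corresponds to 2 March 1403 in the proleptic Gregorian calendar (JDN 2233555).
That day falls on 28 Rajab 805 AH in the tabular Islamic calendar.

Rajab 28, 805 AH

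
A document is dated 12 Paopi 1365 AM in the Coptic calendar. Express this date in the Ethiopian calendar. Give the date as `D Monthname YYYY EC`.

Julian Day Number of the source date = 2323272.
Converting JDN 2323272 to the Ethiopian calendar gives 12 Tikimt 1641 EC.

12 Tikimt 1641 EC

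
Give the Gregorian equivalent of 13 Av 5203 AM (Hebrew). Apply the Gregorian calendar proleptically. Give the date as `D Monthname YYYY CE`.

Both dates share Julian Day Number 2248304; in the Gregorian calendar that is 19 July 1443 CE.

19 July 1443 CE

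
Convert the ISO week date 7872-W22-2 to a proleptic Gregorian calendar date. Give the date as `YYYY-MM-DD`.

7872-05-28

ISO week 1 of 7872 is the week containing the first Thursday of 7872.
Week 22, day 2 (Tuesday) lands on 7872-05-28.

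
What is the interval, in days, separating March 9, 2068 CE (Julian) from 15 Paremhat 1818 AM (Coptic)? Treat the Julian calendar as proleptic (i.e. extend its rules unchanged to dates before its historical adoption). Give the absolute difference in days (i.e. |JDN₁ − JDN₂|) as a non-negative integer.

12420

JDN of the first date = 2476463.
JDN of the second date = 2488883.
|2488883 − 2476463| = 12420.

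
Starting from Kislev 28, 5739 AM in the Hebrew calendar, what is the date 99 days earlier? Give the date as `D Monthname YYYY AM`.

18 Elul 5738 AM

The starting date is JDN 2443871; 2443871 − 99 = 2443772.
JDN 2443772 corresponds to 18 Elul 5738 AM.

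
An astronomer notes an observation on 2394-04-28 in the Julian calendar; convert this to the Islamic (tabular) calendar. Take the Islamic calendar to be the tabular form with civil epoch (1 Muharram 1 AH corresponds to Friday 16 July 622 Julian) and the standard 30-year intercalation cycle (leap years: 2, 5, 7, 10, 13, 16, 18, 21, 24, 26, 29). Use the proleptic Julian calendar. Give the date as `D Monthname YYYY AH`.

Both dates share Julian Day Number 2595584; in the tabular Islamic calendar that is 12 Rabi' al-Awwal 1827 AH.

12 Rabi' al-Awwal 1827 AH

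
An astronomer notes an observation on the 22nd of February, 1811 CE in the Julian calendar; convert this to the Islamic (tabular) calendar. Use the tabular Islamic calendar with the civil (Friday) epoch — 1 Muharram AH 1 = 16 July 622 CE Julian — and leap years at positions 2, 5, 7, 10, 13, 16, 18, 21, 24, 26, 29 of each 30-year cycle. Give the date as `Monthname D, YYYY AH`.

Safar 10, 1226 AH

Both dates share Julian Day Number 2382578; in the tabular Islamic calendar that is 10 Safar 1226 AH.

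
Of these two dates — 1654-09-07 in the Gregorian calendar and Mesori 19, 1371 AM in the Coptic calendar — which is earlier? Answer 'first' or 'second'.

First date → JDN 2325421; second date → JDN 2325770.
JDN 2325421 < JDN 2325770, so the first date is earlier.

first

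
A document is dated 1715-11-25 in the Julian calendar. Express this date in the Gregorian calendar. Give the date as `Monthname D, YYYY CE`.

For dates in this range the Gregorian date is 11 days ahead of the Julian.
25 November 1715 Julian + 11 days → 6 December 1715 Gregorian.

December 6, 1715 CE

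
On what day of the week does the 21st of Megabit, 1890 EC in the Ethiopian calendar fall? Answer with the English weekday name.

Tuesday

Equivalently 29 March 1898 Gregorian, JDN 2414378.
Since JDN mod 7 = 1 (0 = Monday), the day is Tuesday.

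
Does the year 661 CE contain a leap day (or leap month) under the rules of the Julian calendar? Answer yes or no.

no

661 mod 4 = 1, so it is a common year in the Julian calendar.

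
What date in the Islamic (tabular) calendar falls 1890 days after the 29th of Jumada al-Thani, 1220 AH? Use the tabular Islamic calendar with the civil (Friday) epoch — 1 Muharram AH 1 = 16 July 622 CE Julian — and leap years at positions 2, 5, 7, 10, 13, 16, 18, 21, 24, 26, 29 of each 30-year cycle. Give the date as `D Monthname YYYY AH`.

29 Shawwal 1225 AH

Counting 1890 days forward from JDN 2380589 reaches JDN 2382479, which is 29 Shawwal 1225 AH.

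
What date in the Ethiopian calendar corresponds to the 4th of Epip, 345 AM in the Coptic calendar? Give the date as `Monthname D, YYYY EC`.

Both dates share Julian Day Number 1950979; in the Ethiopian calendar that is 4 Hamle 621 EC.

Hamle 4, 621 EC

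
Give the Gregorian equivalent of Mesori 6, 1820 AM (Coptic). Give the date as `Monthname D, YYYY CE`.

Both dates share Julian Day Number 2489755; in the Gregorian calendar that is 13 August 2104 CE.

August 13, 2104 CE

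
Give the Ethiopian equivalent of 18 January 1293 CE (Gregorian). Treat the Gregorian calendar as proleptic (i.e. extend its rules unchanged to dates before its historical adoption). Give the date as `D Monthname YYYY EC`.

16 Tir 1285 EC

Both dates share Julian Day Number 2193337; in the Ethiopian calendar that is 16 Tir 1285 EC.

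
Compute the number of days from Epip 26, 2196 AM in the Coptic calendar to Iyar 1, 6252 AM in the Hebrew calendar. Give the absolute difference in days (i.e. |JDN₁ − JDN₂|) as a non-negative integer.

4284

JDN of the first date = 2627079.
JDN of the second date = 2631363.
|2631363 − 2627079| = 4284.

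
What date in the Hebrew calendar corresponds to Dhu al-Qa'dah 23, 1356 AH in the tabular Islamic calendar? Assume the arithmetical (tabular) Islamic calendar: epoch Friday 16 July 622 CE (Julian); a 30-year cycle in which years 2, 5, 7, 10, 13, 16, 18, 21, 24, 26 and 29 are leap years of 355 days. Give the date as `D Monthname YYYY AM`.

23 Shevat 5698 AM

The source date corresponds to 25 January 1938 in the Gregorian calendar (JDN 2428924).
That day falls on 23 Shevat 5698 AM in the Hebrew calendar.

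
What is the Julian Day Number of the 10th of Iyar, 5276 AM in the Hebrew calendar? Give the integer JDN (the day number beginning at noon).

Equivalently 22 April 1516 (proleptic Gregorian).
JDN 2451545 is 1 January 2000 CE (Gregorian); the target day is −176666 days from there, so JDN = 2274879.

2274879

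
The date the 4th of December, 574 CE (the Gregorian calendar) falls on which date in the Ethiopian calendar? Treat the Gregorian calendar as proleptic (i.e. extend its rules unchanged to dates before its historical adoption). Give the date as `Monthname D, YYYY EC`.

Tahsas 6, 567 EC

Both dates share Julian Day Number 1931047; in the Ethiopian calendar that is 6 Tahsas 567 EC.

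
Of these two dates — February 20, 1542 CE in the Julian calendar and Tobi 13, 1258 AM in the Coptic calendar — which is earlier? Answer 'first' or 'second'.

second

Converting both to JDN: 2284324 vs 2284281; the smaller is the second.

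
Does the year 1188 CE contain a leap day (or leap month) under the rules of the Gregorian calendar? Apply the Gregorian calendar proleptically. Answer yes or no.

1188 is divisible by 4 and not by 100, so it is a leap year.

yes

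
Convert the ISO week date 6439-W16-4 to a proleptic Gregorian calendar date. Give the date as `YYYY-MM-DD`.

ISO week 1 of 6439 is the week containing the first Thursday of 6439.
Week 16, day 4 (Thursday) lands on 6439-04-21.

6439-04-21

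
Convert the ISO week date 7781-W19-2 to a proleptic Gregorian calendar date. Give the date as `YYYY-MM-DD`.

7781-05-08

ISO week 1 of 7781 is the week containing the first Thursday of 7781.
Week 19, day 2 (Tuesday) lands on 7781-05-08.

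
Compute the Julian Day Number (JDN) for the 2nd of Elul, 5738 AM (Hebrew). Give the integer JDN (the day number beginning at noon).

In the Gregorian calendar the same day is 4 September 1978.
JDN 2400001 is 17 November 1858 CE (Gregorian), MJD 0; the target day is +43755 days from there, so JDN = 2443756.

2443756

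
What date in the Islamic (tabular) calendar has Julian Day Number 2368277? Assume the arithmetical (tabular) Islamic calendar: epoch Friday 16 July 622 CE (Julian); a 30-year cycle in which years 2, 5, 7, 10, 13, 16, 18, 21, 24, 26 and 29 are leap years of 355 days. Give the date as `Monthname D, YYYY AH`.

Shawwal 2, 1185 AH

JDN 2368277 is 8 January 1772 in the Gregorian calendar.
In the tabular Islamic calendar that day is Shawwal 2, 1185 AH.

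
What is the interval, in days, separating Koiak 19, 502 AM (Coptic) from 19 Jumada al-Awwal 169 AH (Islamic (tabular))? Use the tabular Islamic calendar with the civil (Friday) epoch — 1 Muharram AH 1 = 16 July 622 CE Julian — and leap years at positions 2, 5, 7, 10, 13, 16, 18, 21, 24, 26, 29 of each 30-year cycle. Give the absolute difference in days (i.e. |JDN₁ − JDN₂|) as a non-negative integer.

First date → JDN 2008128; second date → JDN 2008110.
The interval is |2008128 − 2008110| = 18 days.

18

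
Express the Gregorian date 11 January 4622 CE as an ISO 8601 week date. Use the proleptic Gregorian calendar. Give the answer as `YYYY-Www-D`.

The weekday is Friday (ISO weekday 5).
That Friday belongs to ISO week 2 of ISO year 4622.

4622-W02-5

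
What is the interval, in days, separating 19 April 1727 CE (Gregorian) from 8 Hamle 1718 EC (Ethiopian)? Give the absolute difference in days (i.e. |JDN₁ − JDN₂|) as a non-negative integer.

JDN of the first date = 2351942.
JDN of the second date = 2351662.
|2351662 − 2351942| = 280.

280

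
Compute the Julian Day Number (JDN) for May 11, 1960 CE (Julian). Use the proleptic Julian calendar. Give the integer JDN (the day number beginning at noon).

In the Gregorian calendar the same day is 24 May 1960.
JDN 2400001 is 17 November 1858 CE (Gregorian), MJD 0; the target day is +37078 days from there, so JDN = 2437079.

2437079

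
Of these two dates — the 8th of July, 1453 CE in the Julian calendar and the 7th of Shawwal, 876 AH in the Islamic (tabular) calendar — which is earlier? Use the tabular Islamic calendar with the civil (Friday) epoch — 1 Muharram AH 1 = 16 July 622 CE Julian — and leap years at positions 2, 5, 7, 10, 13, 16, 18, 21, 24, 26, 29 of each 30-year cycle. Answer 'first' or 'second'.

first

Converting both to JDN: 2251955 vs 2258783; the smaller is the first.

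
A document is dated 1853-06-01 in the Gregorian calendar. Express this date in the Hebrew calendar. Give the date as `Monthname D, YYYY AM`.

Iyar 24, 5613 AM

Both dates share Julian Day Number 2398006; in the Hebrew calendar that is 24 Iyar 5613 AM.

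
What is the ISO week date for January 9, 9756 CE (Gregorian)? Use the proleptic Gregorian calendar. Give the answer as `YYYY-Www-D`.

The weekday is Friday (ISO weekday 5).
That Friday belongs to ISO week 2 of ISO year 9756.

9756-W02-5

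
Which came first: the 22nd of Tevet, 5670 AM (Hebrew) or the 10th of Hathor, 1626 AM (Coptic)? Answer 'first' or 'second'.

second

The two dates have Julian Day Numbers 2418675 and 2418630 respectively.
Since 2418630 < 2418675, the second date comes first.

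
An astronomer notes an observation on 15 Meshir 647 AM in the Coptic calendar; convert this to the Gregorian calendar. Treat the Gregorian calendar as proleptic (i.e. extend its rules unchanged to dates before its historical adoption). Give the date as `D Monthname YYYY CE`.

Both dates share Julian Day Number 2061145; in the Gregorian calendar that is 14 February 931 CE.

14 February 931 CE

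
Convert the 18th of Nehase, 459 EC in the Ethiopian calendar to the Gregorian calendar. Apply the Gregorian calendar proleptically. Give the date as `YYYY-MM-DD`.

0467-08-12

Julian Day Number of the source date = 1891852.
Converting JDN 1891852 to the Gregorian calendar gives 12 August 467 CE.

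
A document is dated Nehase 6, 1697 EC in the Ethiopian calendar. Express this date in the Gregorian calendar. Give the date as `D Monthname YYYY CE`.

10 August 1705 CE

Julian Day Number of the source date = 2344020.
Converting JDN 2344020 to the Gregorian calendar gives 10 August 1705 CE.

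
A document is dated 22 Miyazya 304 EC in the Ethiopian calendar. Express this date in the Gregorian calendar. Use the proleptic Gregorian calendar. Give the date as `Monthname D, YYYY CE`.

Julian Day Number of the source date = 1835123.
Converting JDN 1835123 to the Gregorian calendar gives 18 April 312 CE.

April 18, 312 CE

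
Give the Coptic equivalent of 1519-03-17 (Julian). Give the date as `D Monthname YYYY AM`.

Both dates share Julian Day Number 2275948; in the Coptic calendar that is 21 Paremhat 1235 AM.

21 Paremhat 1235 AM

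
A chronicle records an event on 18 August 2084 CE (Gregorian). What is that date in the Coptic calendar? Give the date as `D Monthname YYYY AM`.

12 Mesori 1800 AM

Both dates share Julian Day Number 2482456; in the Coptic calendar that is 12 Mesori 1800 AM.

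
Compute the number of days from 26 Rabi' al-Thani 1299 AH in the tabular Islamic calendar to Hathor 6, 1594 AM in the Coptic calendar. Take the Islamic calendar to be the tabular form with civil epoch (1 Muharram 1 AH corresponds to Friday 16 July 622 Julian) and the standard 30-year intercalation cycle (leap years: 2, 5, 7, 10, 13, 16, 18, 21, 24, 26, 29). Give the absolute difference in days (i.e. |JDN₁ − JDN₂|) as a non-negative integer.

1584

First date → JDN 2408522; second date → JDN 2406938.
The interval is |2408522 − 2406938| = 1584 days.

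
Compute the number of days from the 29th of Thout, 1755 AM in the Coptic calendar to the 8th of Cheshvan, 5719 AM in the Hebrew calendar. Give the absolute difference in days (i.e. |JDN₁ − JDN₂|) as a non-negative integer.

First date → JDN 2465706; second date → JDN 2436499.
The interval is |2465706 − 2436499| = 29207 days.

29207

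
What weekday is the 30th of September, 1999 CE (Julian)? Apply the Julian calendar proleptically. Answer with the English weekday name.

Wednesday

Equivalently 13 October 1999 Gregorian, JDN 2451465.
JDN 2451465 mod 7 = 2, and JDN 0 was a Monday, so this is a Wednesday.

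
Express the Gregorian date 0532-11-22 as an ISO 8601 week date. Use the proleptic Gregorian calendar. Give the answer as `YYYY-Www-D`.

The weekday is Saturday (ISO weekday 6).
That Saturday belongs to ISO week 47 of ISO year 532.

0532-W47-6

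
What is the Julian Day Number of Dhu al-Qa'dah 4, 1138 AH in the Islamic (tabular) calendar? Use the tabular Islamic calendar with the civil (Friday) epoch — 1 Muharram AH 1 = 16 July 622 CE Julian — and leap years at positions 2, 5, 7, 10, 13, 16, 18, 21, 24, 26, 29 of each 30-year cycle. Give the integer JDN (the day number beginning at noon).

2351653

In the Gregorian calendar the same day is 4 July 1726.
JDN 2299161 is 15 October 1582 CE (Gregorian); the target day is +52492 days from there, so JDN = 2351653.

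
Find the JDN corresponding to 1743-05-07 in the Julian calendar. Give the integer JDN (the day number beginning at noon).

Equivalently 18 May 1743 (Gregorian).
JDN 2451545 is 1 January 2000 CE (Gregorian); the target day is −93730 days from there, so JDN = 2357815.

2357815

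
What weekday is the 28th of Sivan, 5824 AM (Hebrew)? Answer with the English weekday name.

In the Gregorian calendar this is 12 June 2064 (JDN 2475084).
Since JDN mod 7 = 3 (0 = Monday), the day is Thursday.

Thursday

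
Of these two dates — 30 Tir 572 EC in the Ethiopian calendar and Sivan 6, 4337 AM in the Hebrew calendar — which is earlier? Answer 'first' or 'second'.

The two dates have Julian Day Numbers 1932928 and 1931936 respectively.
Since 1931936 < 1932928, the second date comes first.

second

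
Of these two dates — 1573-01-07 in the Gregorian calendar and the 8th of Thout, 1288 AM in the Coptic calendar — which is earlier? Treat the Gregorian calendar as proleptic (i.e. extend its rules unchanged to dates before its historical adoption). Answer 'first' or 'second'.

second

The two dates have Julian Day Numbers 2295593 and 2295114 respectively.
Since 2295114 < 2295593, the second date comes first.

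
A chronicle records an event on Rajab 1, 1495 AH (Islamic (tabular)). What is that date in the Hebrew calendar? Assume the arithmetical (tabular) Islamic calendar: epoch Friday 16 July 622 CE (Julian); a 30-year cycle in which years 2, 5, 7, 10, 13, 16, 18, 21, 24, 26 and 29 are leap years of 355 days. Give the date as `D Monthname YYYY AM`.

2 Av 5832 AM

Julian Day Number of the source date = 2478041.
Converting JDN 2478041 to the Hebrew calendar gives 2 Av 5832 AM.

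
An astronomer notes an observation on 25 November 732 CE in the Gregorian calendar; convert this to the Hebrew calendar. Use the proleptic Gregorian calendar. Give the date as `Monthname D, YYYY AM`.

Cheshvan 28, 4493 AM

Julian Day Number of the source date = 1988746.
Converting JDN 1988746 to the Hebrew calendar gives 28 Cheshvan 4493 AM.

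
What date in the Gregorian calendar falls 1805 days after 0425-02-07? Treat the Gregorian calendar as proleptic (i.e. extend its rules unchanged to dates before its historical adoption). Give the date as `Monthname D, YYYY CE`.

JDN of 0425-02-07 = 1876326.
1876326 + 1805 = 1878131.
JDN 1878131 in the Gregorian calendar is January 17, 430 CE.

January 17, 430 CE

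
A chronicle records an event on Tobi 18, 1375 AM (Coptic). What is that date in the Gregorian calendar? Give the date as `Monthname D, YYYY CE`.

Both dates share Julian Day Number 2327020; in the Gregorian calendar that is 23 January 1659 CE.

January 23, 1659 CE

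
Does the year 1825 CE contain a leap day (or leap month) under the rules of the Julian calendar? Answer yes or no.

1825 mod 4 = 1, so it is a common year in the Julian calendar.

no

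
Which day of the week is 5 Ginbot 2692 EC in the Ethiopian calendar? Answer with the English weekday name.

Saturday

In the Gregorian calendar this is 19 May 2700 (JDN 2707353).
2707353 ≡ 5 (mod 7); counting from Monday = 0 gives Saturday.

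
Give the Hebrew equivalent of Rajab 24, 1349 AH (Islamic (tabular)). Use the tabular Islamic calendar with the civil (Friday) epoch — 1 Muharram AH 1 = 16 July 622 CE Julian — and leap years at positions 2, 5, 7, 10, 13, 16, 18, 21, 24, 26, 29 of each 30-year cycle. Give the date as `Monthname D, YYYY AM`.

Both dates share Julian Day Number 2426326; in the Hebrew calendar that is 25 Kislev 5691 AM.

Kislev 25, 5691 AM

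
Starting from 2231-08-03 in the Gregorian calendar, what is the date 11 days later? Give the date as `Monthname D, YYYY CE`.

The starting date is JDN 2536130; 2536130 + 11 = 2536141.
JDN 2536141 corresponds to August 14, 2231 CE.

August 14, 2231 CE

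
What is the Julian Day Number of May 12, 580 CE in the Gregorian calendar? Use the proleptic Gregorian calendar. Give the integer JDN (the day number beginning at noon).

1933033

JDN 2400001 is 17 November 1858 CE (Gregorian), MJD 0; the target day is −466968 days from there, so JDN = 1933033.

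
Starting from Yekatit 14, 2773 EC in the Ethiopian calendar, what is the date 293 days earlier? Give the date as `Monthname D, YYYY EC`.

Miyazya 26, 2772 EC

The starting date is JDN 2736857; 2736857 − 293 = 2736564.
JDN 2736564 corresponds to Miyazya 26, 2772 EC.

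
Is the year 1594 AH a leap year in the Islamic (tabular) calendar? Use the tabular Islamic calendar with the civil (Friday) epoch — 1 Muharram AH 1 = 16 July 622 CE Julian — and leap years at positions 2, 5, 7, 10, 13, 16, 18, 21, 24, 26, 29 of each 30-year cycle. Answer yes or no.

no

Year 1594 AH is year 4 of its 30-year cycle; leap positions are 2, 5, 7, 10, 13, 16, 18, 21, 24, 26, 29, so it is a common year (354 days).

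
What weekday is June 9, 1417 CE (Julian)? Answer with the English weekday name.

In the proleptic Gregorian calendar this is 18 June 1417 (JDN 2238777).
2238777 ≡ 2 (mod 7); counting from Monday = 0 gives Wednesday.

Wednesday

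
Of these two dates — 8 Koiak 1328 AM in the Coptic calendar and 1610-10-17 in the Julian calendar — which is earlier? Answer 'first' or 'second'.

second

First date → JDN 2309814; second date → JDN 2309400.
JDN 2309400 < JDN 2309814, so the second date is earlier.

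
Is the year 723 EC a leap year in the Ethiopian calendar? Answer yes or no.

723 mod 4 = 3; in the Ethiopian calendar a year is leap when year mod 4 = 3, so it is a leap year.

yes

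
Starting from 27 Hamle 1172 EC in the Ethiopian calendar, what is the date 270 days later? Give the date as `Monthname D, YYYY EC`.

The starting date is JDN 2152255; 2152255 + 270 = 2152525.
JDN 2152525 corresponds to Miyazya 22, 1173 EC.

Miyazya 22, 1173 EC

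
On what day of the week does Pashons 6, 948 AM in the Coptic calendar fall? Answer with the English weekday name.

In the proleptic Gregorian calendar this is 8 May 1232 (JDN 2171167).
JDN 2171167 mod 7 = 5, and JDN 0 was a Monday, so this is a Saturday.

Saturday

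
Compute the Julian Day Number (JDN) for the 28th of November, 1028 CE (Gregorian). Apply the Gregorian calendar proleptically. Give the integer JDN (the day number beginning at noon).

JDN 2451545 is 1 January 2000 CE (Gregorian); the target day is −354684 days from there, so JDN = 2096861.

2096861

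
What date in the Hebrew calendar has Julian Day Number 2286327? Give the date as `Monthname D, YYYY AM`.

Av 30, 5307 AM

JDN 2286327 is 26 August 1547 in the proleptic Gregorian calendar.
In the Hebrew calendar that day is Av 30, 5307 AM.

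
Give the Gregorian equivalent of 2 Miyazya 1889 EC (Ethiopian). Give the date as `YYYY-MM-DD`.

1897-04-09

Julian Day Number of the source date = 2414024.
Converting JDN 2414024 to the Gregorian calendar gives 9 April 1897 CE.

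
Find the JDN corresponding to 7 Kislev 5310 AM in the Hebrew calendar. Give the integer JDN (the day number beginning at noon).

2287161

Equivalently 7 December 1549 (proleptic Gregorian).
JDN 2400001 is 17 November 1858 CE (Gregorian), MJD 0; the target day is −112840 days from there, so JDN = 2287161.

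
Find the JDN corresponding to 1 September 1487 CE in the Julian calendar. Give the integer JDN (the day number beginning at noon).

In the proleptic Gregorian calendar the same day is 10 September 1487.
JDN 2400001 is 17 November 1858 CE (Gregorian), MJD 0; the target day is −135573 days from there, so JDN = 2264428.

2264428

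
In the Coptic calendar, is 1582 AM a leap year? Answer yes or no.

no

1582 mod 4 = 2; in the Coptic calendar a year is leap when year mod 4 = 3, so it is a common year.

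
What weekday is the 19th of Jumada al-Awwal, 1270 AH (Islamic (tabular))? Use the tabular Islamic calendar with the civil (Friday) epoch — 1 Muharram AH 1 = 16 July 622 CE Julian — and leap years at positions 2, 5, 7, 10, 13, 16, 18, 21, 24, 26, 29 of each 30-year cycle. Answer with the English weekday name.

Equivalently 17 February 1854 Gregorian, JDN 2398267.
2398267 ≡ 4 (mod 7); counting from Monday = 0 gives Friday.

Friday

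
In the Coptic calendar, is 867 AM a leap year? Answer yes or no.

867 mod 4 = 3; in the Coptic calendar a year is leap when year mod 4 = 3, so it is a leap year.

yes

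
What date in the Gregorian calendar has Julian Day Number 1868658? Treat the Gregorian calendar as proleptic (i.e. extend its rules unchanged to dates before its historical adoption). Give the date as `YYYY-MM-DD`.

Counting from JDN 2299161 = 15 Oct 1582 gives an offset of -430503 days.

0404-02-10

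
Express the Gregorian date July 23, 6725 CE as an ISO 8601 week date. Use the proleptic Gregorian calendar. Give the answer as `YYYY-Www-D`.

The weekday is Thursday (ISO weekday 4).
That Thursday belongs to ISO week 30 of ISO year 6725.

6725-W30-4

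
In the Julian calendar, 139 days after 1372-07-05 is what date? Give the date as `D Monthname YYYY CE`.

21 November 1372 CE

The starting date is JDN 2222367; 2222367 + 139 = 2222506.
JDN 2222506 corresponds to 21 November 1372 CE.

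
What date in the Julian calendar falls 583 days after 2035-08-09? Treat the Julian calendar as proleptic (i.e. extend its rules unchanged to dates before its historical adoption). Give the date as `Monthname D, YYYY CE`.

March 14, 2037 CE

JDN of 2035-08-09 = 2464562.
2464562 + 583 = 2465145.
JDN 2465145 in the Julian calendar is March 14, 2037 CE.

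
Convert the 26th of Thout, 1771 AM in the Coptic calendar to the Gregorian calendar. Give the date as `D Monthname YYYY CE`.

6 October 2054 CE

Both dates share Julian Day Number 2471547; in the Gregorian calendar that is 6 October 2054 CE.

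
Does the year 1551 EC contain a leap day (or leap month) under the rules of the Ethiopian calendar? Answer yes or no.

yes

1551 mod 4 = 3; in the Ethiopian calendar a year is leap when year mod 4 = 3, so it is a leap year.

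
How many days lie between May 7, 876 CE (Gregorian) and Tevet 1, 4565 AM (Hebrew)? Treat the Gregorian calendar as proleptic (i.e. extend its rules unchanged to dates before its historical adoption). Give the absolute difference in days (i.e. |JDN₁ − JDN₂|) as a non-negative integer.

26079

JDN of the first date = 2041140.
JDN of the second date = 2015061.
|2015061 − 2041140| = 26079.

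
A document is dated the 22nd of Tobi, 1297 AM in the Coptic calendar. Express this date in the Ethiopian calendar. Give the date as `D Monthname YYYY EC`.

Both dates share Julian Day Number 2298535; in the Ethiopian calendar that is 22 Tir 1573 EC.

22 Tir 1573 EC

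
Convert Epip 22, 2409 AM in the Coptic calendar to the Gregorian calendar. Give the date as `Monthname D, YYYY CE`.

Both dates share Julian Day Number 2704873; in the Gregorian calendar that is 3 August 2693 CE.

August 3, 2693 CE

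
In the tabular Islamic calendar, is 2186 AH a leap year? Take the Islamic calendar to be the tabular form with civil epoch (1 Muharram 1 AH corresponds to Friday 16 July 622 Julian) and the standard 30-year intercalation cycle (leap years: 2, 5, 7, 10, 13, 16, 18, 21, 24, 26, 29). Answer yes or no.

Year 2186 AH is year 26 of its 30-year cycle; leap positions are 2, 5, 7, 10, 13, 16, 18, 21, 24, 26, 29, so it is a leap year (355 days).

yes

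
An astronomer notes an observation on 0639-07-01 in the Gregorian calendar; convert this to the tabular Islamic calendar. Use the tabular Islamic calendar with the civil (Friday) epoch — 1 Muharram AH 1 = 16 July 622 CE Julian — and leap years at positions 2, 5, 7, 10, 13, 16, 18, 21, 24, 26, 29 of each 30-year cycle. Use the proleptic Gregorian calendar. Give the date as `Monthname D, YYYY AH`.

Both dates share Julian Day Number 1954631; in the tabular Islamic calendar that is 20 Jumada al-Thani 18 AH.

Jumada al-Thani 20, 18 AH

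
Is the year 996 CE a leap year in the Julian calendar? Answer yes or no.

yes

996 mod 4 = 0, so it is a leap year in the Julian calendar.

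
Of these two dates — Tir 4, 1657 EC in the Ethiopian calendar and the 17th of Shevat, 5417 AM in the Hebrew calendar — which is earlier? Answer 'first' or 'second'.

The two dates have Julian Day Numbers 2329198 and 2326298 respectively.
Since 2326298 < 2329198, the second date comes first.

second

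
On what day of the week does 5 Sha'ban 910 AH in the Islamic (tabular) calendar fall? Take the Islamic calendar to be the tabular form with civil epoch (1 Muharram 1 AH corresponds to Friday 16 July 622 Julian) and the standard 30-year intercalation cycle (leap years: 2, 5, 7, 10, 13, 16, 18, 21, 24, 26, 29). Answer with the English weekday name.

In the proleptic Gregorian calendar this is 21 January 1505 (JDN 2270770).
JDN 2270770 mod 7 = 5, and JDN 0 was a Monday, so this is a Saturday.

Saturday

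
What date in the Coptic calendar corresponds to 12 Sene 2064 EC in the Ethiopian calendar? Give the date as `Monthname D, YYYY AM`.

Paoni 12, 1788 AM

Both dates share Julian Day Number 2478013; in the Coptic calendar that is 12 Paoni 1788 AM.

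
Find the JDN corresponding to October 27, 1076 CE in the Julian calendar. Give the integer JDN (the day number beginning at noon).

Equivalently 2 November 1076 (proleptic Gregorian).
JDN 2400001 is 17 November 1858 CE (Gregorian), MJD 0; the target day is −285634 days from there, so JDN = 2114367.

2114367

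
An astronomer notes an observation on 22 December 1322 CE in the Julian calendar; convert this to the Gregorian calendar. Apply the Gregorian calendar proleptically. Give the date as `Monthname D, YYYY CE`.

December 30, 1322 CE

The Julian–Gregorian offset here is 8 days (Julian trailing).
22 December 1322 Julian + 8 days → 30 December 1322 Gregorian.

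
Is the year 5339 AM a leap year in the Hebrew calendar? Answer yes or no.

yes

Hebrew year 5339 is year 19 of its 19-year Metonic cycle; leap years are at positions 3, 6, 8, 11, 14, 17, 19, so it is a leap year (13 months).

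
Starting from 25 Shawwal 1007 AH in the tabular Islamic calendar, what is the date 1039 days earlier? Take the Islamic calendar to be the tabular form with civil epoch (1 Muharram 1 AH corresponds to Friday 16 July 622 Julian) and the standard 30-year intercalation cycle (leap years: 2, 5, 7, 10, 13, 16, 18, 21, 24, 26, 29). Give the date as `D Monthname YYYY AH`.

20 Dhu al-Qa'dah 1004 AH

The starting date is JDN 2305223; 2305223 − 1039 = 2304184.
JDN 2304184 corresponds to 20 Dhu al-Qa'dah 1004 AH.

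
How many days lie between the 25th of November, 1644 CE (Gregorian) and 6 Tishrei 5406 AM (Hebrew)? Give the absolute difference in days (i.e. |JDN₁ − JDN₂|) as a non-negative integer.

305

First date → JDN 2321848; second date → JDN 2322153.
The interval is |2321848 − 2322153| = 305 days.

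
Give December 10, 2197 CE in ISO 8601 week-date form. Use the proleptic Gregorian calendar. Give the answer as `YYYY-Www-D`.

2197-W49-7

The weekday is Sunday (ISO weekday 7).
That Sunday belongs to ISO week 49 of ISO year 2197.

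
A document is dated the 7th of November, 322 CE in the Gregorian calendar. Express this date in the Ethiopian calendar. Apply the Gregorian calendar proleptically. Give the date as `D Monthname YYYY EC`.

10 Hidar 315 EC

Julian Day Number of the source date = 1838978.
Converting JDN 1838978 to the Ethiopian calendar gives 10 Hidar 315 EC.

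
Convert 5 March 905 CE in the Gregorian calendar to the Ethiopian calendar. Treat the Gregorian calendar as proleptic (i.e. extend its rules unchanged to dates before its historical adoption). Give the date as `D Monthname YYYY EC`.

Julian Day Number of the source date = 2051668.
Converting JDN 2051668 to the Ethiopian calendar gives 4 Megabit 897 EC.

4 Megabit 897 EC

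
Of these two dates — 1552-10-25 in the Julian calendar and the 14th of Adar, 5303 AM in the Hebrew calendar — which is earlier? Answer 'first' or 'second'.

The two dates have Julian Day Numbers 2288224 and 2284687 respectively.
Since 2284687 < 2288224, the second date comes first.

second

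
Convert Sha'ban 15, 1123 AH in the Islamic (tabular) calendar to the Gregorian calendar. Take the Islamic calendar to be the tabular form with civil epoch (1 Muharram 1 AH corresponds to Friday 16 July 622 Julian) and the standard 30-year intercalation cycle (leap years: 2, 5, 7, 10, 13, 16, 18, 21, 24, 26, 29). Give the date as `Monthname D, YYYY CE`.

Both dates share Julian Day Number 2346260; in the Gregorian calendar that is 28 September 1711 CE.

September 28, 1711 CE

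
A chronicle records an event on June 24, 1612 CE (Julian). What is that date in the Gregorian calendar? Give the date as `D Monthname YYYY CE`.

For dates in this range the Gregorian date is 10 days ahead of the Julian.
24 June 1612 Julian + 10 days → 4 July 1612 Gregorian.

4 July 1612 CE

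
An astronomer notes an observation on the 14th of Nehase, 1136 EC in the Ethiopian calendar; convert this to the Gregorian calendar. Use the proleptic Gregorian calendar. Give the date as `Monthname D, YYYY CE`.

Both dates share Julian Day Number 2139123; in the Gregorian calendar that is 14 August 1144 CE.

August 14, 1144 CE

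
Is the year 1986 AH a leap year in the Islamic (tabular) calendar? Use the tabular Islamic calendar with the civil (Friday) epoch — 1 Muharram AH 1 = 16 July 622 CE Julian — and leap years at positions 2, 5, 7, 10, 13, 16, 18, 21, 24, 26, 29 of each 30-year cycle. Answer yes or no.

no

Year 1986 AH is year 6 of its 30-year cycle; leap positions are 2, 5, 7, 10, 13, 16, 18, 21, 24, 26, 29, so it is a common year (354 days).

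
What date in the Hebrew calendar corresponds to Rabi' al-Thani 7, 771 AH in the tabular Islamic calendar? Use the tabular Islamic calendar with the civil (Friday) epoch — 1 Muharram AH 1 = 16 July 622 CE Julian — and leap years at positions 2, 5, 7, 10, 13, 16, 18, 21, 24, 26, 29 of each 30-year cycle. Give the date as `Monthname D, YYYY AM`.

Kislev 8, 5130 AM

The source date corresponds to 16 November 1369 in the proleptic Gregorian calendar (JDN 2221397).
That day falls on 8 Kislev 5130 AM in the Hebrew calendar.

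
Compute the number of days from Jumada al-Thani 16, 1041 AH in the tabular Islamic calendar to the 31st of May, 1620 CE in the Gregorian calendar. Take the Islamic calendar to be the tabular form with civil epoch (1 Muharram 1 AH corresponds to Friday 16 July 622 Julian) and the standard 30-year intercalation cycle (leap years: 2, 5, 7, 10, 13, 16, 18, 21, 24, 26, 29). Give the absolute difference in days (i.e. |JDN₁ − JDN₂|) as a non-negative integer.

4240

JDN of the first date = 2317144.
JDN of the second date = 2312904.
|2312904 − 2317144| = 4240.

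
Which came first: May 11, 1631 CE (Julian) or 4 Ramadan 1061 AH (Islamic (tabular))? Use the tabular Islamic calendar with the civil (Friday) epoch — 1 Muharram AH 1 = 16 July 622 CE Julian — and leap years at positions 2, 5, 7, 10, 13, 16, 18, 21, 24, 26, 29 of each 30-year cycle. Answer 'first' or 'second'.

first

The two dates have Julian Day Numbers 2316911 and 2324308 respectively.
Since 2316911 < 2324308, the first date comes first.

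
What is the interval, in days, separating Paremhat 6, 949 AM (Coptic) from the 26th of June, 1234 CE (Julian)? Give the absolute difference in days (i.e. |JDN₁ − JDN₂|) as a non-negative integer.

481

JDN of the first date = 2171472.
JDN of the second date = 2171953.
|2171953 − 2171472| = 481.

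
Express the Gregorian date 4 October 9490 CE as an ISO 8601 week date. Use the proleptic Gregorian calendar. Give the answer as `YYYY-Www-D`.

The weekday is Saturday (ISO weekday 6).
That Saturday belongs to ISO week 40 of ISO year 9490.

9490-W40-6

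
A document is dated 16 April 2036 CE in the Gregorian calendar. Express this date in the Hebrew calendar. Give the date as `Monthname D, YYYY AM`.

Both dates share Julian Day Number 2464800; in the Hebrew calendar that is 19 Nisan 5796 AM.

Nisan 19, 5796 AM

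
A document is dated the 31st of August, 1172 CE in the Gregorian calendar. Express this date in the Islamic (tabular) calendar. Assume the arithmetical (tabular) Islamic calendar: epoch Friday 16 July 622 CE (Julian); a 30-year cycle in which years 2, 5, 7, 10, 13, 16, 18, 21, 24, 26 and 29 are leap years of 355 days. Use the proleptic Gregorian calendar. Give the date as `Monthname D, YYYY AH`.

Julian Day Number of the source date = 2149367.
Converting JDN 2149367 to the tabular Islamic calendar gives 2 Muharram 568 AH.

Muharram 2, 568 AH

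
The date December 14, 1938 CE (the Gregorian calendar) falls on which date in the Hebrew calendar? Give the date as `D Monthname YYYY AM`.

Both dates share Julian Day Number 2429247; in the Hebrew calendar that is 21 Kislev 5699 AM.

21 Kislev 5699 AM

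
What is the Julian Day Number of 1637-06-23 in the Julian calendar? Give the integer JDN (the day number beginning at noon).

In the Gregorian calendar the same day is 3 July 1637.
JDN 2299161 is 15 October 1582 CE (Gregorian); the target day is +19985 days from there, so JDN = 2319146.

2319146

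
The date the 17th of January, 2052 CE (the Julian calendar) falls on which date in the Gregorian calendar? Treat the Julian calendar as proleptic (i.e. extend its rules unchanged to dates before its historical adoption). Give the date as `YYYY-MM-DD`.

The Julian–Gregorian offset here is 13 days (Julian trailing).
17 January 2052 Julian + 13 days → 30 January 2052 Gregorian.

2052-01-30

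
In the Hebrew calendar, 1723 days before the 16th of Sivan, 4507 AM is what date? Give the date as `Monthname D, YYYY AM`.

JDN of the 16th of Sivan, 4507 AM = 1994048.
1994048 − 1723 = 1992325.
JDN 1992325 in the Hebrew calendar is Tishrei 4, 4503 AM.

Tishrei 4, 4503 AM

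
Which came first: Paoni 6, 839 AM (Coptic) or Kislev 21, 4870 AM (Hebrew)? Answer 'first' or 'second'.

First date → JDN 2131384; second date → JDN 2126440.
JDN 2126440 < JDN 2131384, so the second date is earlier.

second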